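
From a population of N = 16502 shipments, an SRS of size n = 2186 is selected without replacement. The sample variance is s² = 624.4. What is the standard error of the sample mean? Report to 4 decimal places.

Under SRS without replacement, Var(ȳ) = (1 − f)·s²/n with f = n/N = 2186/16502 = 0.13246879.
Var(ȳ) = (1 − 0.13246879)·624.4/2186 = 0.86753121·0.28563586 = 0.24779803.
SE(ȳ) = √(0.24779803) = 0.4978.

0.4978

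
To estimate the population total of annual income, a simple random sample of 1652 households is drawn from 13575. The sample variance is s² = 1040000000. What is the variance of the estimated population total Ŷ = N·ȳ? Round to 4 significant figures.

1.019 × 10^14

Var(Ŷ) = N²·Var(ȳ) = N²·(1 − n/N)·s²/n.
f = 1652/13575 = 0.12169429; Var(ȳ) = 0.87830571·1040000000/1652 = 552928.53.
Var(Ŷ) = 13575² · 552928.53 = 1.0189402 × 10^14.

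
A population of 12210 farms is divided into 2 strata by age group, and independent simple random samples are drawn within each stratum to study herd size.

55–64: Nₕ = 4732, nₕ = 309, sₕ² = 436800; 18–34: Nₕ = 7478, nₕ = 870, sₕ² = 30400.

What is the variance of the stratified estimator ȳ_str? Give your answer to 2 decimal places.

Var(ȳ_str) = Σₕ Wₕ²(1 − fₕ)sₕ²/nₕ with Wₕ = Nₕ/N, N = 12210.
55–64: Wₕ = 0.38755119; term = 0.38755119²·(1 − 0.06530008)·436800/309 = 198.45155.
18–34: Wₕ = 0.61244881; term = 0.61244881²·(1 − 0.11634127)·30400/870 = 11.581865.
Sum = 210.03342.

210.03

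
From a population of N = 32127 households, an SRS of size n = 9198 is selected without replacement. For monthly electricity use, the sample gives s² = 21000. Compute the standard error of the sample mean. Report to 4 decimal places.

Under SRS without replacement, Var(ȳ) = (1 − f)·s²/n with f = n/N = 9198/32127 = 0.28630124.
Var(ȳ) = (1 − 0.28630124)·21000/9198 = 0.71369876·2.283105 = 1.6294492.
SE(ȳ) = √(1.6294492) = 1.2765.

1.2765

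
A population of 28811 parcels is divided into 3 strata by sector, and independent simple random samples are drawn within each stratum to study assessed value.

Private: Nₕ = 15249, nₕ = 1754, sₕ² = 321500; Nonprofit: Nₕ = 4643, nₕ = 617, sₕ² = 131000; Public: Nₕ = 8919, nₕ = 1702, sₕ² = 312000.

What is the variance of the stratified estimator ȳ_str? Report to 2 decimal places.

Var(ȳ_str) = Σₕ Wₕ²(1 − fₕ)sₕ²/nₕ with Wₕ = Nₕ/N, N = 28811.
Private: Wₕ = 0.52927701; term = 0.52927701²·(1 − 0.11502394)·321500/1754 = 45.441115.
Nonprofit: Wₕ = 0.16115373; term = 0.16115373²·(1 − 0.13288822)·131000/617 = 4.7812552.
Public: Wₕ = 0.30956926; term = 0.30956926²·(1 − 0.19082857)·312000/1702 = 14.215143.
Sum = 64.437513.

64.44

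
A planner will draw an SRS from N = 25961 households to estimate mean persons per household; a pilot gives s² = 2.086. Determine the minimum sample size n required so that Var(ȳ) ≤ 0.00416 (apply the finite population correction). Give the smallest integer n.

Without fpc, n₀ = s²/D = 2.086/0.00416 = 501.4423.
With fpc, (1 − n/N)·s²/n ≤ D requires n ≥ n₀/(1 + n₀/N) = 501.4423/(1 + 501.4423/25961) = 491.9404.
Rounding up, n = 492.

492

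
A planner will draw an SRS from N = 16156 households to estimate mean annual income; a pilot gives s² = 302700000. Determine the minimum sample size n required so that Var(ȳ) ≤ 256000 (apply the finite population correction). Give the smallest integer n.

Without fpc, n₀ = s²/D = 302700000/256000 = 1182.4219.
With fpc, (1 − n/N)·s²/n ≤ D requires n ≥ n₀/(1 + n₀/N) = 1182.4219/(1 + 1182.4219/16156) = 1101.7847.
Rounding up, n = 1102.

1102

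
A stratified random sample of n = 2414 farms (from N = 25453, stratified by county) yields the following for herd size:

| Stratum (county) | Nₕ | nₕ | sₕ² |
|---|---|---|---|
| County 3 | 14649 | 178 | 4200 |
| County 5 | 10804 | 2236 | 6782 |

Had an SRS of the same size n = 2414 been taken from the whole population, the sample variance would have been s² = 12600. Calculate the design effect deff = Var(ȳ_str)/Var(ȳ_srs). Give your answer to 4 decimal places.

Var(ȳ_str) = Σ Wₕ²(1−fₕ)sₕ²/nₕ with Wₕ = Nₕ/25453:
  County 3: (14649/25453)²·(1−178/14649)·4200/178 = 7.7207209
  County 5: (10804/25453)²·(1−2236/10804)·6782/2236 = 0.43338319
  → Var(ȳ_str) = 8.1541041.
Var(ȳ_srs) = (1 − 2414/25453)·12600/2414 = 4.7245226.
deff = 8.1541041 / 4.7245226 = 1.7259.

1.7259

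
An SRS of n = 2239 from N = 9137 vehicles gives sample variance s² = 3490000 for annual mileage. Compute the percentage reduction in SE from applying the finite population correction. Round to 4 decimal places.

f = n/N = 2239/9137 = 0.24504761.
SE_no-fpc = √(s²/n) = 39.480775; SE_fpc = √((1−f)s²/n) = 34.304054.
Ratio = √(1−f) = 0.86887996. Reduction = 100·(1 − 0.86887996) = 13.1120%.

13.1120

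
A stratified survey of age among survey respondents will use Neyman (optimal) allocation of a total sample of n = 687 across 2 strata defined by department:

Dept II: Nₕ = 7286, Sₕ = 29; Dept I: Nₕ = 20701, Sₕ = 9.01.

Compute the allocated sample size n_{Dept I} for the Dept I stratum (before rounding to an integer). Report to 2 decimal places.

Neyman allocation: nₕ = n·NₕSₕ / Σⱼ NⱼSⱼ.
Σ NⱼSⱼ = 7286·29 + 20701·9.01 = 397810.01.
n_{Dept I} = 687·20701·9.01 / 397810.01 = 322.10.

322.10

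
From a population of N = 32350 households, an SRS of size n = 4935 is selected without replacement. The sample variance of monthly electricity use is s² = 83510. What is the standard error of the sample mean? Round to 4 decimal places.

3.7869

Under SRS without replacement, Var(ȳ) = (1 − f)·s²/n with f = n/N = 4935/32350 = 0.15255023.
Var(ȳ) = (1 − 0.15255023)·83510/4935 = 0.84744977·16.921986 = 14.340533.
SE(ȳ) = √(14.340533) = 3.7869.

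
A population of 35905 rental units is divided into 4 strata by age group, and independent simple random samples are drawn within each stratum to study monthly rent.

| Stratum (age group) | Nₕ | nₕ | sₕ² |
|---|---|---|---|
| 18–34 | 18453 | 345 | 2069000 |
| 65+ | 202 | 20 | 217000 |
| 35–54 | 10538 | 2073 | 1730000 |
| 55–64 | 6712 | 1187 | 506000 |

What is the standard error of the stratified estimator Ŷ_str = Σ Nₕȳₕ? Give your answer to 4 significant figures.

Var(Ŷ_str) = Σₕ Nₕ²(1 − fₕ)sₕ²/nₕ.
18–34: 18453²·(1 − 345/18453)·2069000/345 = 2.003913 × 10^12.
65+: 202²·(1 − 20/202)·217000/20 = 3.988894 × 10^8.
35–54: 10538²·(1 − 2073/10538)·1730000/2073 = 7.4444387 × 10^10.
55–64: 6712²·(1 − 1187/6712)·506000/1187 = 1.5808258 × 10^10.
Sum = 2.0945645 × 10^12.
SE = √(2.0945645 × 10^12) = 1.447 × 10^6.

1.447 × 10^6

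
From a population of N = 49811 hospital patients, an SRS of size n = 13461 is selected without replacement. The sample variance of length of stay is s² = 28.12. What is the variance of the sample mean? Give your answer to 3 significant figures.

0.00152

Under SRS without replacement, Var(ȳ) = (1 − f)·s²/n with f = n/N = 13461/49811 = 0.27024151.
Var(ȳ) = (1 − 0.27024151)·28.12/13461 = 0.72975849·0.0020889978 = 0.0015244639.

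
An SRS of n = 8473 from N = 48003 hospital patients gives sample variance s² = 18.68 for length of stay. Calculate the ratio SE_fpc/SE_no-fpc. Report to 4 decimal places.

f = n/N = 8473/48003 = 0.17650980.
SE_no-fpc = √(s²/n) = 0.046953701; SE_fpc = √((1−f)s²/n) = 0.042608775.
Ratio = √(1−f) = 0.90746361.

0.9075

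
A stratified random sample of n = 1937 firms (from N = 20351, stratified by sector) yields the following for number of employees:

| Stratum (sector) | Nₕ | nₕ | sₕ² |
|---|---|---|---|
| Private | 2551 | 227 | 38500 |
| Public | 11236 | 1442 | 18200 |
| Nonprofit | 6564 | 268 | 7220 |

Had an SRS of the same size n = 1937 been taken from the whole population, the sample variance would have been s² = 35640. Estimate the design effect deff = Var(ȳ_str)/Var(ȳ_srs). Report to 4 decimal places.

0.5087

Var(ȳ_str) = Σ Wₕ²(1−fₕ)sₕ²/nₕ with Wₕ = Nₕ/20351:
  Private: (2551/20351)²·(1−227/2551)·38500/227 = 2.4277834
  Public: (11236/20351)²·(1−1442/11236)·18200/1442 = 3.3535628
  Nonprofit: (6564/20351)²·(1−268/6564)·7220/268 = 2.6882162
  → Var(ȳ_str) = 8.4695624.
Var(ȳ_srs) = (1 − 1937/20351)·35640/1937 = 16.648322.
deff = 8.4695624 / 16.648322 = 0.5087.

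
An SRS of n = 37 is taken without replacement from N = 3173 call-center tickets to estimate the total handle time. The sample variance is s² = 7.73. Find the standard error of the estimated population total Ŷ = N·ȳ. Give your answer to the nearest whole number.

1442

Var(Ŷ) = N²·Var(ȳ) = N²·(1 − n/N)·s²/n.
f = 37/3173 = 0.01166089; Var(ȳ) = 0.98833911·7.73/37 = 0.20648274.
Var(Ŷ) = 3173² · 0.20648274 = 2.0788536 × 10^6.
SE(Ŷ) = √(2.0788536 × 10^6) = 1442.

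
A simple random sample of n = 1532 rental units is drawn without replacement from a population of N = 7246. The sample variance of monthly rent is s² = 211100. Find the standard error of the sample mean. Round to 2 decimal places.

10.42

Under SRS without replacement, Var(ȳ) = (1 − f)·s²/n with f = n/N = 1532/7246 = 0.21142699.
Var(ȳ) = (1 − 0.21142699)·211100/1532 = 0.78857301·137.79373 = 108.66042.
SE(ȳ) = √(108.66042) = 10.42.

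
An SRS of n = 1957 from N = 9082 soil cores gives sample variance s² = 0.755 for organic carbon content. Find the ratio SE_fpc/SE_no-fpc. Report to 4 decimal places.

0.8857

f = n/N = 1957/9082 = 0.21548117.
SE_no-fpc = √(s²/n) = 0.019641654; SE_fpc = √((1−f)s²/n) = 0.017397216.
Ratio = √(1−f) = 0.88573067.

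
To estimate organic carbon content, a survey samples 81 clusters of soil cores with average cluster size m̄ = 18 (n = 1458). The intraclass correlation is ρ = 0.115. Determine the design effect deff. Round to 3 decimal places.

2.955

deff = 1 + (18 − 1)·0.115 = 1 + 1.955 = 2.955.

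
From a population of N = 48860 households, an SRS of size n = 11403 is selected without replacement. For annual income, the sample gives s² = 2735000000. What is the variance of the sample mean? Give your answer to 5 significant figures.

183870

Under SRS without replacement, Var(ȳ) = (1 − f)·s²/n with f = n/N = 11403/48860 = 0.23338109.
Var(ȳ) = (1 − 0.23338109)·2735000000/11403 = 0.76661891·239849.16 = 183872.9.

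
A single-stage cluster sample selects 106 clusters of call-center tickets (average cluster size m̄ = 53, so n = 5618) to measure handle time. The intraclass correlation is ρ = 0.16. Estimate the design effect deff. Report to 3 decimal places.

deff = 1 + (53 − 1)·0.16 = 1 + 8.32 = 9.32.

9.320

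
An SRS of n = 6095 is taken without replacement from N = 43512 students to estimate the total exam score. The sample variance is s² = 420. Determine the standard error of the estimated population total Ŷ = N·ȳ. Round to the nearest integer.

Var(Ŷ) = N²·Var(ȳ) = N²·(1 − n/N)·s²/n.
f = 6095/43512 = 0.14007630; Var(ȳ) = 0.85992370·420/6095 = 0.059256432.
Var(Ŷ) = 43512² · 0.059256432 = 1.1218986 × 10^8.
SE(Ŷ) = √(1.1218986 × 10^8) = 10592.

10592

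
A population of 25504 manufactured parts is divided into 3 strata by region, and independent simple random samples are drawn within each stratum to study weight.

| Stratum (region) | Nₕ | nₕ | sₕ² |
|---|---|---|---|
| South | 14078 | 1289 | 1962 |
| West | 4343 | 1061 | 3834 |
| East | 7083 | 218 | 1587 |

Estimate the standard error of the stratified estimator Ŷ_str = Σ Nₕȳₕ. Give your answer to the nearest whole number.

26068

Var(Ŷ_str) = Σₕ Nₕ²(1 − fₕ)sₕ²/nₕ.
South: 14078²·(1 − 1289/14078)·1962/1289 = 2.7404611 × 10^8.
West: 4343²·(1 − 1061/4343)·3834/1061 = 5.1506867 × 10^7.
East: 7083²·(1 − 218/7083)·1587/218 = 3.5397959 × 10^8.
Sum = 6.7953257 × 10^8.
SE = √(6.7953257 × 10^8) = 26068.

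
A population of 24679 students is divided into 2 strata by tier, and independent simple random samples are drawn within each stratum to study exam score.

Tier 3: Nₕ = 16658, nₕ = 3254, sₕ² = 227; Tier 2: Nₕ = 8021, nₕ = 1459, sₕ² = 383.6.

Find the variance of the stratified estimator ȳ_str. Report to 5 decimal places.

0.04830

Var(ȳ_str) = Σₕ Wₕ²(1 − fₕ)sₕ²/nₕ with Wₕ = Nₕ/N, N = 24679.
Tier 3: Wₕ = 0.67498683; term = 0.67498683²·(1 − 0.19534158)·227/3254 = 0.025574695.
Tier 2: Wₕ = 0.32501317; term = 0.32501317²·(1 − 0.18189752)·383.6/1459 = 0.022721287.
Sum = 0.048295982.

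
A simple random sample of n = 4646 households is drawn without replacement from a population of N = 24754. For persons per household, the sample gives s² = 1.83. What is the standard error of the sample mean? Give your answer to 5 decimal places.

0.01789

Under SRS without replacement, Var(ȳ) = (1 − f)·s²/n with f = n/N = 4646/24754 = 0.18768684.
Var(ȳ) = (1 − 0.18768684)·1.83/4646 = 0.81231316·3.9388721 × 10^-4 = 3.1995977 × 10^-4.
SE(ȳ) = √(3.1995977 × 10^-4) = 0.01789.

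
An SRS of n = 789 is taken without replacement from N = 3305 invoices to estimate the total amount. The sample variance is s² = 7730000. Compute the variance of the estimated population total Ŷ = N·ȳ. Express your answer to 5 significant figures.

8.1468 × 10^10

Var(Ŷ) = N²·Var(ȳ) = N²·(1 − n/N)·s²/n.
f = 789/3305 = 0.23872920; Var(ȳ) = 0.76127080·7730000/789 = 7458.3312.
Var(Ŷ) = 3305² · 7458.3312 = 8.1467538 × 10^10.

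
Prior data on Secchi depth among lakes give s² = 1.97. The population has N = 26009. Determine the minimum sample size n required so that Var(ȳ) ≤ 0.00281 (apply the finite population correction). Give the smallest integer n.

Without fpc, n₀ = s²/D = 1.97/0.00281 = 701.0676.
With fpc, (1 − n/N)·s²/n ≤ D requires n ≥ n₀/(1 + n₀/N) = 701.0676/(1 + 701.0676/26009) = 682.6665.
Rounding up, n = 683.

683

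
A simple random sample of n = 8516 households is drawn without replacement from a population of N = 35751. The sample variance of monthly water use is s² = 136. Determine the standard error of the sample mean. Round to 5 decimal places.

0.11030

Under SRS without replacement, Var(ȳ) = (1 − f)·s²/n with f = n/N = 8516/35751 = 0.23820313.
Var(ȳ) = (1 − 0.23820313)·136/8516 = 0.76179687·0.015969939 = 0.01216585.
SE(ȳ) = √(0.01216585) = 0.11030.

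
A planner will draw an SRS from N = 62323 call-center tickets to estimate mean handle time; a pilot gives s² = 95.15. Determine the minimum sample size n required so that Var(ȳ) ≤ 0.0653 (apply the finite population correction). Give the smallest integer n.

Without fpc, n₀ = s²/D = 95.15/0.0653 = 1457.1210.
With fpc, (1 − n/N)·s²/n ≤ D requires n ≥ n₀/(1 + n₀/N) = 1457.1210/(1 + 1457.1210/62323) = 1423.8316.
Rounding up, n = 1424.

1424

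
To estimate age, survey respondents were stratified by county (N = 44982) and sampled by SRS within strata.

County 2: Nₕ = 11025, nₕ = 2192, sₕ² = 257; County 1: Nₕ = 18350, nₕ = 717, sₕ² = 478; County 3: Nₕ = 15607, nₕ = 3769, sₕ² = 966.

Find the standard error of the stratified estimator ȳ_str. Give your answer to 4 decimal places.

0.3683

Var(ȳ_str) = Σₕ Wₕ²(1 − fₕ)sₕ²/nₕ with Wₕ = Nₕ/N, N = 44982.
County 2: Wₕ = 0.24509804; term = 0.24509804²·(1 − 0.19882086)·257/2192 = 0.0056428938.
County 1: Wₕ = 0.40794095; term = 0.40794095²·(1 − 0.03907357)·478/717 = 0.10660891.
County 3: Wₕ = 0.34696101; term = 0.34696101²·(1 − 0.24149420)·966/3769 = 0.023402984.
Sum = 0.13565479.
SE = √(0.13565479) = 0.3683.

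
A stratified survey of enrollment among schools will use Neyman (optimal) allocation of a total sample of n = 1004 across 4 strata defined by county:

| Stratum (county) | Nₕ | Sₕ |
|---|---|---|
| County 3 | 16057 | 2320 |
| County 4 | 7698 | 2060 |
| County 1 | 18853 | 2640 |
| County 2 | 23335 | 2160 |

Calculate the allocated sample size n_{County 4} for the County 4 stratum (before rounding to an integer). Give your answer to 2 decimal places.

Neyman allocation: nₕ = n·NₕSₕ / Σⱼ NⱼSⱼ.
Σ NⱼSⱼ = 16057·2320 + 7698·2060 + 18853·2640 + 23335·2160 = 1.5328564 × 10^8.
n_{County 4} = 1004·7698·2060 / (1.5328564 × 10^8) = 103.87.

103.87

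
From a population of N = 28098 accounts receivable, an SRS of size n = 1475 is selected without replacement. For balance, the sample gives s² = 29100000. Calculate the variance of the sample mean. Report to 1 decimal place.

Under SRS without replacement, Var(ȳ) = (1 − f)·s²/n with f = n/N = 1475/28098 = 0.05249484.
Var(ȳ) = (1 − 0.05249484)·29100000/1475 = 0.94750516·19728.814 = 18693.153.

18693.2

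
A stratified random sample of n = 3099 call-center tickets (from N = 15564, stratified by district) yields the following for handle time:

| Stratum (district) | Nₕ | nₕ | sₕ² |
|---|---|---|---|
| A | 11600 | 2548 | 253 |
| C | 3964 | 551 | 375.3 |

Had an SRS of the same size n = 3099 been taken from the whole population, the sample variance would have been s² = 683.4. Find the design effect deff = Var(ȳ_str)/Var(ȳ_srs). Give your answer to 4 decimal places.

Var(ȳ_str) = Σ Wₕ²(1−fₕ)sₕ²/nₕ with Wₕ = Nₕ/15564:
  A: (11600/15564)²·(1−2548/11600)·253/2548 = 0.043040885
  C: (3964/15564)²·(1−551/3964)·375.3/551 = 0.038041222
  → Var(ȳ_str) = 0.081082107.
Var(ȳ_srs) = (1 − 3099/15564)·683.4/3099 = 0.17661373.
deff = 0.081082107 / 0.17661373 = 0.4591.

0.4591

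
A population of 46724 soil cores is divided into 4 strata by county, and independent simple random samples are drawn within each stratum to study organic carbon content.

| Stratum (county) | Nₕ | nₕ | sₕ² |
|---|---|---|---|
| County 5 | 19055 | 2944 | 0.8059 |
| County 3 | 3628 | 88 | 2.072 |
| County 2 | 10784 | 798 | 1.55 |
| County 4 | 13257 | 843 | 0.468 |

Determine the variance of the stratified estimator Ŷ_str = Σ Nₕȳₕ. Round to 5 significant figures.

686970

Var(Ŷ_str) = Σₕ Nₕ²(1 − fₕ)sₕ²/nₕ.
County 5: 19055²·(1 − 2944/19055)·0.8059/2944 = 84037.824.
County 3: 3628²·(1 − 88/3628)·2.072/88 = 302397.1.
County 2: 10784²·(1 − 798/10784)·1.55/798 = 209170.41.
County 4: 13257²·(1 − 843/13257)·0.468/843 = 91364.036.
Sum = 686969.37.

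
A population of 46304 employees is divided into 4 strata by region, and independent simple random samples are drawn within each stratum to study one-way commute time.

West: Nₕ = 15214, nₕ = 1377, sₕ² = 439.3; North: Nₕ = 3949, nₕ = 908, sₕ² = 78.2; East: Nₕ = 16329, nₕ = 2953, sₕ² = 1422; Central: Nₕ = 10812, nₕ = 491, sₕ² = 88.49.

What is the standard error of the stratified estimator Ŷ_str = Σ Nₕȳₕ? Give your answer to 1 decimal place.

Var(Ŷ_str) = Σₕ Nₕ²(1 − fₕ)sₕ²/nₕ.
West: 15214²·(1 − 1377/15214)·439.3/1377 = 6.7160298 × 10^7.
North: 3949²·(1 − 908/3949)·78.2/908 = 1.0342474 × 10^6.
East: 16329²·(1 − 2953/16329)·1422/2953 = 1.051773 × 10^8.
Central: 10812²·(1 − 491/10812)·88.49/491 = 2.0111317 × 10^7.
Sum = 1.9348316 × 10^8.
SE = √(1.9348316 × 10^8) = 13909.8.

13909.8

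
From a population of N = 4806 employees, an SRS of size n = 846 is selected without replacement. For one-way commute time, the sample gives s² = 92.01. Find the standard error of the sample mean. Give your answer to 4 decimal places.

Under SRS without replacement, Var(ȳ) = (1 − f)·s²/n with f = n/N = 846/4806 = 0.17602996.
Var(ȳ) = (1 − 0.17602996)·92.01/846 = 0.82397004·0.10875887 = 0.089614046.
SE(ȳ) = √(0.089614046) = 0.2994.

0.2994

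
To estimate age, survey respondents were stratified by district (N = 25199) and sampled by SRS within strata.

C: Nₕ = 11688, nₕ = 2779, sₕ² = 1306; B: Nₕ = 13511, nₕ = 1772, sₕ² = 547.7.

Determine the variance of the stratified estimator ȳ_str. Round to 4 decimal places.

0.1543

Var(ȳ_str) = Σₕ Wₕ²(1 − fₕ)sₕ²/nₕ with Wₕ = Nₕ/N, N = 25199.
C: Wₕ = 0.46382793; term = 0.46382793²·(1 − 0.23776523)·1306/2779 = 0.077064999.
B: Wₕ = 0.53617207; term = 0.53617207²·(1 − 0.13115239)·547.7/1772 = 0.077202437.
Sum = 0.15426744.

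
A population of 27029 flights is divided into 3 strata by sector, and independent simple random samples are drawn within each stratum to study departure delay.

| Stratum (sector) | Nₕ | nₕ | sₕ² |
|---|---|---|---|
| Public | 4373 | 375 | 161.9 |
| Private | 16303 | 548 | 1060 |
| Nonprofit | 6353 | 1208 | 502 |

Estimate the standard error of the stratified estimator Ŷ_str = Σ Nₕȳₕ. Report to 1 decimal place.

22758.8

Var(Ŷ_str) = Σₕ Nₕ²(1 − fₕ)sₕ²/nₕ.
Public: 4373²·(1 − 375/4373)·161.9/375 = 7.5481035 × 10^6.
Private: 16303²·(1 − 548/16303)·1060/548 = 4.9683392 × 10^8.
Nonprofit: 6353²·(1 − 1208/6353)·502/1208 = 1.3583166 × 10^7.
Sum = 5.1796519 × 10^8.
SE = √(5.1796519 × 10^8) = 22758.8.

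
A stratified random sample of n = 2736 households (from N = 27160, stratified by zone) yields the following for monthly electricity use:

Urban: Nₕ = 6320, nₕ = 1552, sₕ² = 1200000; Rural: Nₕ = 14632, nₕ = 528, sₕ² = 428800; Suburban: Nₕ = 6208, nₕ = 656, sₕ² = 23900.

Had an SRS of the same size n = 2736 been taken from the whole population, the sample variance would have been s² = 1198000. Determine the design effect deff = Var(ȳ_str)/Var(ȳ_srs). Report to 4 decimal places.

Var(ȳ_str) = Σ Wₕ²(1−fₕ)sₕ²/nₕ with Wₕ = Nₕ/27160:
  Urban: (6320/27160)²·(1−1552/6320)·1200000/1552 = 31.585178
  Rural: (14632/27160)²·(1−528/14632)·428800/528 = 227.19947
  Suburban: (6208/27160)²·(1−656/6208)·23900/656 = 1.7022984
  → Var(ȳ_str) = 260.48695.
Var(ȳ_srs) = (1 − 2736/27160)·1198000/2736 = 393.75651.
deff = 260.48695 / 393.75651 = 0.6615.

0.6615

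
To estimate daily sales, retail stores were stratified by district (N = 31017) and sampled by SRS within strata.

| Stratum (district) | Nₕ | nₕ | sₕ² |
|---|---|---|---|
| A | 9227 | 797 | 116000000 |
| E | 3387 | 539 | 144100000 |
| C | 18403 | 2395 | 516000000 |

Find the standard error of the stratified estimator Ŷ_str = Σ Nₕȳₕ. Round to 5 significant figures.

Var(Ŷ_str) = Σₕ Nₕ²(1 − fₕ)sₕ²/nₕ.
A: 9227²·(1 − 797/9227)·116000000/797 = 1.1321077 × 10^13.
E: 3387²·(1 − 539/3387)·144100000/539 = 2.5788756 × 10^12.
C: 18403²·(1 − 2395/18403)·516000000/2395 = 6.3470203 × 10^13.
Sum = 7.7370156 × 10^13.
SE = √(7.7370156 × 10^13) = 8.7960 × 10^6.

8.7960 × 10^6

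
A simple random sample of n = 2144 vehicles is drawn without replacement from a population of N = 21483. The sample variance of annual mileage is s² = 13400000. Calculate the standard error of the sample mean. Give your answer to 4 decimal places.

75.0083

Under SRS without replacement, Var(ȳ) = (1 − f)·s²/n with f = n/N = 2144/21483 = 0.09979984.
Var(ȳ) = (1 − 0.09979984)·13400000/2144 = 0.90020016·6250 = 5626.251.
SE(ȳ) = √(5626.251) = 75.0083.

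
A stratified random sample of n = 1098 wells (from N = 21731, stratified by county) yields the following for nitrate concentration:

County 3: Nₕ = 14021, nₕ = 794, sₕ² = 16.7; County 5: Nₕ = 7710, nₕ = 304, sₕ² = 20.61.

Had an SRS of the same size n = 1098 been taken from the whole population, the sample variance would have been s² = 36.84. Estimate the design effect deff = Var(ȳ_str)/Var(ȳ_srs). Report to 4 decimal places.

0.5166

Var(ȳ_str) = Σ Wₕ²(1−fₕ)sₕ²/nₕ with Wₕ = Nₕ/21731:
  County 3: (14021/21731)²·(1−794/14021)·16.7/794 = 0.0082599399
  County 5: (7710/21731)²·(1−304/7710)·20.61/304 = 0.0081975311
  → Var(ȳ_str) = 0.016457471.
Var(ȳ_srs) = (1 − 1098/21731)·36.84/1098 = 0.031856639.
deff = 0.016457471 / 0.031856639 = 0.5166.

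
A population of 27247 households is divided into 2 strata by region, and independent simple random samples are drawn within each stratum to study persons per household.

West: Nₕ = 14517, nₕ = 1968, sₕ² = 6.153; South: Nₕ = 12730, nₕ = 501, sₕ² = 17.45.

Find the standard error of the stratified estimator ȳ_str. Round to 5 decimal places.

Var(ȳ_str) = Σₕ Wₕ²(1 − fₕ)sₕ²/nₕ with Wₕ = Nₕ/N, N = 27247.
West: Wₕ = 0.53279260; term = 0.53279260²·(1 − 0.13556520)·6.153/1968 = 7.6720325 × 10^-4.
South: Wₕ = 0.46720740; term = 0.46720740²·(1 − 0.03935585)·17.45/501 = 0.0073036452.
Sum = 0.0080708485.
SE = √(0.0080708485) = 0.08984.

0.08984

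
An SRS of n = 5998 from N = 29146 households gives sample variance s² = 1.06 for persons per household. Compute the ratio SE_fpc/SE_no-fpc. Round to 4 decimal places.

0.8912

f = n/N = 5998/29146 = 0.20579153.
SE_no-fpc = √(s²/n) = 0.013293817; SE_fpc = √((1−f)s²/n) = 0.011847234.
Ratio = √(1−f) = 0.89118375.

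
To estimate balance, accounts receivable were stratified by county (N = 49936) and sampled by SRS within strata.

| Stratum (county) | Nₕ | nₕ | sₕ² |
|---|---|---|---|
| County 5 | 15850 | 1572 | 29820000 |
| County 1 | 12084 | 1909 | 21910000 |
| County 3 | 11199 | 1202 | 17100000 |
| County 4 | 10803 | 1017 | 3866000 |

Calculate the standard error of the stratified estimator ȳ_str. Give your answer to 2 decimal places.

55.56

Var(ȳ_str) = Σₕ Wₕ²(1 − fₕ)sₕ²/nₕ with Wₕ = Nₕ/N, N = 49936.
County 5: Wₕ = 0.31740628; term = 0.31740628²·(1 − 0.09917981)·29820000/1572 = 1721.5682.
County 1: Wₕ = 0.24198975; term = 0.24198975²·(1 − 0.15797749)·21910000/1909 = 565.91875.
County 3: Wₕ = 0.22426706; term = 0.22426706²·(1 − 0.10733101)·17100000/1202 = 638.72377.
County 4: Wₕ = 0.21633691; term = 0.21633691²·(1 − 0.09414052)·3866000/1017 = 161.16212.
Sum = 3087.3728.
SE = √(3087.3728) = 55.56.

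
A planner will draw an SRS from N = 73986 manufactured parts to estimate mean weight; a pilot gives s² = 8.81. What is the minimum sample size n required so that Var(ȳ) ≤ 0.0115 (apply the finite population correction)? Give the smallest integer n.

759

Without fpc, n₀ = s²/D = 8.81/0.0115 = 766.0870.
With fpc, (1 − n/N)·s²/n ≤ D requires n ≥ n₀/(1 + n₀/N) = 766.0870/(1 + 766.0870/73986) = 758.2359.
Rounding up, n = 759.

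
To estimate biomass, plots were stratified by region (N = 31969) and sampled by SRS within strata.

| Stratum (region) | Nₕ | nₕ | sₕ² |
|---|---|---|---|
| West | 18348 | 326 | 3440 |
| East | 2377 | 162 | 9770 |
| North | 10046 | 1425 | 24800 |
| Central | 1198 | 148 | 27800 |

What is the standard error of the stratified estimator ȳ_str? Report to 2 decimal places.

2.33

Var(ȳ_str) = Σₕ Wₕ²(1 − fₕ)sₕ²/nₕ with Wₕ = Nₕ/N, N = 31969.
West: Wₕ = 0.57393100; term = 0.57393100²·(1 − 0.01776760)·3440/326 = 3.414086.
East: Wₕ = 0.07435328; term = 0.07435328²·(1 − 0.06815313)·9770/162 = 0.31068791.
North: Wₕ = 0.31424192; term = 0.31424192²·(1 − 0.14184750)·24800/1425 = 1.4747878.
Central: Wₕ = 0.03747380; term = 0.03747380²·(1 − 0.12353923)·27800/148 = 0.23119109.
Sum = 5.4307528.
SE = √(5.4307528) = 2.33.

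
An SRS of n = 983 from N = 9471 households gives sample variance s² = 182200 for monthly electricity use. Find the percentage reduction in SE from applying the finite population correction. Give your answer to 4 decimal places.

f = n/N = 983/9471 = 0.10379052.
SE_no-fpc = √(s²/n) = 13.614366; SE_fpc = √((1−f)s²/n) = 12.888495.
Ratio = √(1−f) = 0.94668341. Reduction = 100·(1 − 0.94668341) = 5.3317%.

5.3317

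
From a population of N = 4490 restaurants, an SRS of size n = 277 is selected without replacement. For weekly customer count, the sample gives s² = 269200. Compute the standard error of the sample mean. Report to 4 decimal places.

30.1974

Under SRS without replacement, Var(ȳ) = (1 − f)·s²/n with f = n/N = 277/4490 = 0.06169265.
Var(ȳ) = (1 − 0.06169265)·269200/277 = 0.93830735·971.84116 = 911.8857.
SE(ȳ) = √(911.8857) = 30.1974.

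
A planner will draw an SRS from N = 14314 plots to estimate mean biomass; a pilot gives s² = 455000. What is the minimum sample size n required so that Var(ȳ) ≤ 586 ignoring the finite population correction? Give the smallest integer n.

777

Without fpc, n₀ = s²/D = 455000/586 = 776.4505.
Rounding up, n = 777.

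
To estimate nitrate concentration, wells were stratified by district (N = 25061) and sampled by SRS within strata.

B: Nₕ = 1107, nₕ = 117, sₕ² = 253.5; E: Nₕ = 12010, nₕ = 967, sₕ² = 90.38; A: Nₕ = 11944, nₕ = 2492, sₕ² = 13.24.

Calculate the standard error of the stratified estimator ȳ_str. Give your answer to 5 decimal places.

0.15644

Var(ȳ_str) = Σₕ Wₕ²(1 − fₕ)sₕ²/nₕ with Wₕ = Nₕ/N, N = 25061.
B: Wₕ = 0.04417222; term = 0.04417222²·(1 − 0.10569106)·253.5/117 = 0.0037807514.
E: Wₕ = 0.47923068; term = 0.47923068²·(1 − 0.08051624)·90.38/967 = 0.019736909.
A: Wₕ = 0.47659710; term = 0.47659710²·(1 − 0.20864032)·13.24/2492 = 9.5502923 × 10^-4.
Sum = 0.02447269.
SE = √(0.02447269) = 0.15644.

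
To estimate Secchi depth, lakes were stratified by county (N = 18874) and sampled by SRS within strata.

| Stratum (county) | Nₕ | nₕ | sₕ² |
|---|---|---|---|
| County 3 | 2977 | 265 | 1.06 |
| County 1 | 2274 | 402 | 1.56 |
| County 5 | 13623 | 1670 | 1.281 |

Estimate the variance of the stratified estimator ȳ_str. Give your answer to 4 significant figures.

4.877 × 10^-4

Var(ȳ_str) = Σₕ Wₕ²(1 − fₕ)sₕ²/nₕ with Wₕ = Nₕ/N, N = 18874.
County 3: Wₕ = 0.15773021; term = 0.15773021²·(1 − 0.08901579)·1.06/265 = 9.0656847 × 10^-5.
County 1: Wₕ = 0.12048320; term = 0.12048320²·(1 − 0.17678100)·1.56/402 = 4.6373188 × 10^-5.
County 5: Wₕ = 0.72178658; term = 0.72178658²·(1 − 0.12258680)·1.281/1670 = 3.5063433 × 10^-4.
Sum = 4.8766437 × 10^-4.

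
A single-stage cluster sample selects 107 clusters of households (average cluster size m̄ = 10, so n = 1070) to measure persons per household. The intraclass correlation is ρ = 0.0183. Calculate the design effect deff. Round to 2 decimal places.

deff = 1 + (10 − 1)·0.0183 = 1 + 0.1647 = 1.1647.

1.16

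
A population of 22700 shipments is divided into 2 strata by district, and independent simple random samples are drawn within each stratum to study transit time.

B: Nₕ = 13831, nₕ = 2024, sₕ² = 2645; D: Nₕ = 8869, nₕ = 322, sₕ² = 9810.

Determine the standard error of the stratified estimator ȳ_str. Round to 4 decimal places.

2.2127

Var(ȳ_str) = Σₕ Wₕ²(1 − fₕ)sₕ²/nₕ with Wₕ = Nₕ/N, N = 22700.
B: Wₕ = 0.60929515; term = 0.60929515²·(1 − 0.14633794)·2645/2024 = 0.41414898.
D: Wₕ = 0.39070485; term = 0.39070485²·(1 − 0.03630624)·9810/322 = 4.4817722.
Sum = 4.8959212.
SE = √(4.8959212) = 2.2127.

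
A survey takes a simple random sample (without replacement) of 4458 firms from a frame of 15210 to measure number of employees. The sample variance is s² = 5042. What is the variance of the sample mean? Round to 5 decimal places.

Under SRS without replacement, Var(ȳ) = (1 − f)·s²/n with f = n/N = 4458/15210 = 0.29309665.
Var(ȳ) = (1 − 0.29309665)·5042/4458 = 0.70690335·1.1310004 = 0.79950801.

0.79951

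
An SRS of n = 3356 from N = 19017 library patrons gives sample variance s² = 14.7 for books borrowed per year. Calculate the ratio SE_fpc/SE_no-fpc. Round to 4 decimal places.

f = n/N = 3356/19017 = 0.17647368.
SE_no-fpc = √(s²/n) = 0.066183189; SE_fpc = √((1−f)s²/n) = 0.060060153.
Ratio = √(1−f) = 0.90748351.

0.9075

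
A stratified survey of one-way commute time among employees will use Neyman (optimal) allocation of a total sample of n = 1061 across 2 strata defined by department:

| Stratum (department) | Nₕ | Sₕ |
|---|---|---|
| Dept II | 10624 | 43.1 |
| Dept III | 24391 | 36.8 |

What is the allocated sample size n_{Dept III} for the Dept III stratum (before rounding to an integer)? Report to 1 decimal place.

702.6

Neyman allocation: nₕ = n·NₕSₕ / Σⱼ NⱼSⱼ.
Σ NⱼSⱼ = 10624·43.1 + 24391·36.8 = 1.3554832 × 10^6.
n_{Dept III} = 1061·24391·36.8 / (1.3554832 × 10^6) = 702.6.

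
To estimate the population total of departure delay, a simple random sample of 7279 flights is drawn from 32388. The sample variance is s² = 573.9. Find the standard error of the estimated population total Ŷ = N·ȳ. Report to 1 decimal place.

Var(Ŷ) = N²·Var(ȳ) = N²·(1 − n/N)·s²/n.
f = 7279/32388 = 0.22474373; Var(ȳ) = 0.77525627·573.9/7279 = 0.061123722.
Var(Ŷ) = 32388² · 0.061123722 = 6.4117717 × 10^7.
SE(Ŷ) = √(6.4117717 × 10^7) = 8007.4.

8007.4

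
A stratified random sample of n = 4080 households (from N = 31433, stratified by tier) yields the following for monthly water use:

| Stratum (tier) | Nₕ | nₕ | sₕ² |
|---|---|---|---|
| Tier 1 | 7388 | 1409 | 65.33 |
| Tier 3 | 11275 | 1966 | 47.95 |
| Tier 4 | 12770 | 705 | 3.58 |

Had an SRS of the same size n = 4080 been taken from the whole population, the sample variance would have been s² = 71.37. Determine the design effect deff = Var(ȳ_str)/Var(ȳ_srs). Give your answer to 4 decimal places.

0.3584

Var(ȳ_str) = Σ Wₕ²(1−fₕ)sₕ²/nₕ with Wₕ = Nₕ/31433:
  Tier 1: (7388/31433)²·(1−1409/7388)·65.33/1409 = 0.0020729338
  Tier 3: (11275/31433)²·(1−1966/11275)·47.95/1966 = 0.0025909141
  Tier 4: (12770/31433)²·(1−705/12770)·3.58/705 = 7.9184553 × 10^-4
  → Var(ȳ_str) = 0.0054556934.
Var(ȳ_srs) = (1 − 4080/31433)·71.37/4080 = 0.015222103.
deff = 0.0054556934 / 0.015222103 = 0.3584.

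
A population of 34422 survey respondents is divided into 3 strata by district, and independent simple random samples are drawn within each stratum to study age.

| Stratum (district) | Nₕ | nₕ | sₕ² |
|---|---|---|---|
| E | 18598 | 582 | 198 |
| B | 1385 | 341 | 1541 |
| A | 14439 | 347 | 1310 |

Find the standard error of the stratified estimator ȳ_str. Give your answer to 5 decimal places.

0.86604

Var(ȳ_str) = Σₕ Wₕ²(1 − fₕ)sₕ²/nₕ with Wₕ = Nₕ/N, N = 34422.
E: Wₕ = 0.54029400; term = 0.54029400²·(1 − 0.03129369)·198/582 = 0.096204331.
B: Wₕ = 0.04023590; term = 0.04023590²·(1 − 0.24620939)·1541/341 = 0.0055147564.
A: Wₕ = 0.41947011; term = 0.41947011²·(1 − 0.02403214)·1310/347 = 0.648305.
Sum = 0.75002409.
SE = √(0.75002409) = 0.86604.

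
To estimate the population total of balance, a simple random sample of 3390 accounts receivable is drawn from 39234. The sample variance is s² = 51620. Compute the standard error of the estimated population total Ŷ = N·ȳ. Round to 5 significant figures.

Var(Ŷ) = N²·Var(ȳ) = N²·(1 − n/N)·s²/n.
f = 3390/39234 = 0.08640465; Var(ȳ) = 0.91359535·51620/3390 = 13.911443.
Var(Ŷ) = 39234² · 13.911443 = 2.1413978 × 10^10.
SE(Ŷ) = √(2.1413978 × 10^10) = 146340.

146340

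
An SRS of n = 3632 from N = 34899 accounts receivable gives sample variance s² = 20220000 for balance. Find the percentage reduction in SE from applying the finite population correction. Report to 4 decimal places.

5.3465

f = n/N = 3632/34899 = 0.10407175.
SE_no-fpc = √(s²/n) = 74.613542; SE_fpc = √((1−f)s²/n) = 70.624319.
Ratio = √(1−f) = 0.94653486. Reduction = 100·(1 − 0.94653486) = 5.3465%.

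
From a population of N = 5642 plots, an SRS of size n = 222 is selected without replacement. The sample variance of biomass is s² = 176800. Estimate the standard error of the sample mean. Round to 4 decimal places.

Under SRS without replacement, Var(ȳ) = (1 − f)·s²/n with f = n/N = 222/5642 = 0.03934775.
Var(ȳ) = (1 − 0.03934775)·176800/222 = 0.96065225·796.3964 = 765.05999.
SE(ȳ) = √(765.05999) = 27.6597.

27.6597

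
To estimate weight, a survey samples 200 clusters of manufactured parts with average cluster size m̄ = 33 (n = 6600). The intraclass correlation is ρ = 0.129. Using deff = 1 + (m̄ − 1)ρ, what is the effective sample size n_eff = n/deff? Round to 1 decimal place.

deff = 1 + (33 − 1)·0.129 = 1 + 4.128 = 5.128.
n_eff = 6600 / 5.128 = 1287.1.

1287.1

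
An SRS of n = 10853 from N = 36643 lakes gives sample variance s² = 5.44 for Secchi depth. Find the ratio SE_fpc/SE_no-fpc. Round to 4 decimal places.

0.8389

f = n/N = 10853/36643 = 0.29618208.
SE_no-fpc = √(s²/n) = 0.022388477; SE_fpc = √((1−f)s²/n) = 0.018782557.
Ratio = √(1−f) = 0.83893857.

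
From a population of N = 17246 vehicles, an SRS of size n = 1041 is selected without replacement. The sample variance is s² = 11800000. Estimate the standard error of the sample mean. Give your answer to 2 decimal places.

103.20

Under SRS without replacement, Var(ȳ) = (1 − f)·s²/n with f = n/N = 1041/17246 = 0.06036182.
Var(ȳ) = (1 − 0.06036182)·11800000/1041 = 0.93963818·11335.255 = 10651.038.
SE(ȳ) = √(10651.038) = 103.20.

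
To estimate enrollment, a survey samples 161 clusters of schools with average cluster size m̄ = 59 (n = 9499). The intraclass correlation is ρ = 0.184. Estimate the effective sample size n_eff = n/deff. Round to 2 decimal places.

deff = 1 + (59 − 1)·0.184 = 1 + 10.672 = 11.672.
n_eff = 9499 / 11.672 = 813.83.

813.83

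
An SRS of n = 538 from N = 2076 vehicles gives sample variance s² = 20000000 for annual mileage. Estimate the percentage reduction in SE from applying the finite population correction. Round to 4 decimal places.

f = n/N = 538/2076 = 0.25915222.
SE_no-fpc = √(s²/n) = 192.80747; SE_fpc = √((1−f)s²/n) = 165.95424.
Ratio = √(1−f) = 0.86072515. Reduction = 100·(1 − 0.86072515) = 13.9275%.

13.9275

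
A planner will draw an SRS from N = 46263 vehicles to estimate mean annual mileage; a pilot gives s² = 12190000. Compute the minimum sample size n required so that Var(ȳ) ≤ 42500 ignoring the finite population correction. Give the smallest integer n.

287

Without fpc, n₀ = s²/D = 12190000/42500 = 286.8235.
Rounding up, n = 287.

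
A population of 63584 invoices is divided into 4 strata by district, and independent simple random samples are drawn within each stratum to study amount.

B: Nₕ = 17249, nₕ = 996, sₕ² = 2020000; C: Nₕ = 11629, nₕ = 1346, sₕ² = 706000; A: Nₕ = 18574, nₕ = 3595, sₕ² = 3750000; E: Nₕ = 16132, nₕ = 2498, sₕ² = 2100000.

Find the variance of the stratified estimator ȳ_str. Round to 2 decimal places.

273.67

Var(ȳ_str) = Σₕ Wₕ²(1 − fₕ)sₕ²/nₕ with Wₕ = Nₕ/N, N = 63584.
B: Wₕ = 0.27127894; term = 0.27127894²·(1 − 0.05774248)·2020000/996 = 140.63512.
C: Wₕ = 0.18289192; term = 0.18289192²·(1 − 0.11574512)·706000/1346 = 15.514085.
A: Wₕ = 0.29211751; term = 0.29211751²·(1 − 0.19355012)·3750000/3595 = 71.783552.
E: Wₕ = 0.25371163; term = 0.25371163²·(1 − 0.15484751)·2100000/2498 = 45.734367.
Sum = 273.66712.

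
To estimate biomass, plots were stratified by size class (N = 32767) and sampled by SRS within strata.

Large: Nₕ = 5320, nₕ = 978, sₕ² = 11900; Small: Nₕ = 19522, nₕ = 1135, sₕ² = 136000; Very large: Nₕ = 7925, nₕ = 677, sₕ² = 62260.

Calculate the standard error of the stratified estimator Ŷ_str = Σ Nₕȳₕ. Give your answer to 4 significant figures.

220400

Var(Ŷ_str) = Σₕ Nₕ²(1 − fₕ)sₕ²/nₕ.
Large: 5320²·(1 − 978/5320)·11900/978 = 2.8106681 × 10^8.
Small: 19522²·(1 − 1135/19522)·136000/1135 = 4.301087 × 10^10.
Very large: 7925²·(1 − 677/7925)·62260/677 = 5.2824805 × 10^9.
Sum = 4.8574417 × 10^10.
SE = √(4.8574417 × 10^10) = 220400.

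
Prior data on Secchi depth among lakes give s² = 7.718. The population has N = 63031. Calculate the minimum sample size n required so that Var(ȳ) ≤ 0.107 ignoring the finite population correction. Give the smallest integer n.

73

Without fpc, n₀ = s²/D = 7.718/0.107 = 72.1308.
Rounding up, n = 73.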